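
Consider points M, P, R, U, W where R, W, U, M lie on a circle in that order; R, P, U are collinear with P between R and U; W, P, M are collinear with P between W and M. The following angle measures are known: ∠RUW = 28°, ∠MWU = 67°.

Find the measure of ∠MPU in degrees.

1. ∠RMW = 28°  [same arc RW]
2. ∠MRU = 67°  [same arc UM]
3. ∠MPR = 85°  [△RPM]
4. ∠MPU = 95°  [linear pair at P on RU]

∠MPU = 95°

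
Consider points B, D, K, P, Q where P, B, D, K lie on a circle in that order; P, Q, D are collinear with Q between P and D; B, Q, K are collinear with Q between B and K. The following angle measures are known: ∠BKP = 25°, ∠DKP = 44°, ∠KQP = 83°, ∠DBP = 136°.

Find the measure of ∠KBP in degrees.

1. ∠DPK = 72°  [△PQK]
2. ∠KDP = 64°  [△PDK]
3. ∠KBP = 64°  [same arc PK]

∠KBP = 64°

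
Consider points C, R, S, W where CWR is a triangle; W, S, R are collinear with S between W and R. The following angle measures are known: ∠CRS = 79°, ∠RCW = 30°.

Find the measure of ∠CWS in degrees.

∠CWS = 71°

1. ∠CRW = 79°  [S on ray RW]
2. ∠CWR = 71°  [△CWR]
3. ∠CWS = 71°  [S on ray WR]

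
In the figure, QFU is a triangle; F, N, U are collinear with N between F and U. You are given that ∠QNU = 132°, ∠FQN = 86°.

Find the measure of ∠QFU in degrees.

1. ∠FNQ = 48°  [linear pair at N on FU]
2. ∠NFQ = 46°  [△QFN]
3. ∠QFU = 46°  [N on ray FU]

∠QFU = 46°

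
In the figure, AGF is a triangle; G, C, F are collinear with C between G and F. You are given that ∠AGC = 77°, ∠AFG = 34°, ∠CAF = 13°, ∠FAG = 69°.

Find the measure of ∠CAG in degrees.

∠CAG = 56°

1. ∠AFC = 34°  [C on ray FG]
2. ∠ACF = 133°  [△ACF]
3. ∠ACG = 47°  [linear pair at C on GF]
4. ∠CAG = 56°  [△AGC]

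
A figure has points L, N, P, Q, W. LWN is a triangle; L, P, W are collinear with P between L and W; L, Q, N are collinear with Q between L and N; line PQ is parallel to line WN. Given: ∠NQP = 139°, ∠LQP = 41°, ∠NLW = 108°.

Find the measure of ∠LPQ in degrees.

∠LPQ = 31°

1. ∠LNW = 41°  [PQ∥WN, corresponding at Q]
2. ∠LWN = 31°  [△LWN]
3. ∠LPQ = 31°  [PQ∥WN, corresponding at P]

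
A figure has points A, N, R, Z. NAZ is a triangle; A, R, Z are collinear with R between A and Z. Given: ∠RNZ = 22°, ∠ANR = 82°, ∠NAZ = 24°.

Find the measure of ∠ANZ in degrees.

1. ∠NAR = 24°  [R on ray AZ]
2. ∠ARN = 74°  [△NAR]
3. ∠NRZ = 106°  [linear pair at R on AZ]
4. ∠NZR = 52°  [△NRZ]
5. ∠AZN = 52°  [R on ray ZA]
6. ∠ANZ = 104°  [△NAZ]

∠ANZ = 104°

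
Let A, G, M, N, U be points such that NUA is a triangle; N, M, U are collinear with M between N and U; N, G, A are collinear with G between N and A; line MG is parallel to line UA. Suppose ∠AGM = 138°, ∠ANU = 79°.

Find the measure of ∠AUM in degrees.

∠AUM = 59°

1. ∠MGN = 42°  [linear pair at G on NA]
2. ∠GNM = 79°  [M on NU, G on NA]
3. ∠GMN = 59°  [△NMG]
4. ∠GMU = 121°  [linear pair at M on NU]
5. ∠AUM = 59°  [MG∥UA, co-interior at U–M]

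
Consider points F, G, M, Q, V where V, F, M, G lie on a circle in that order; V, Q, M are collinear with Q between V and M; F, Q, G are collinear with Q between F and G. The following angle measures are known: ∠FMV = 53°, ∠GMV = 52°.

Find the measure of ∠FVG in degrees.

∠FVG = 75°

1. ∠FGV = 53°  [same arc VF]
2. ∠GFV = 52°  [same arc VG]
3. ∠FVG = 75°  [△VFG]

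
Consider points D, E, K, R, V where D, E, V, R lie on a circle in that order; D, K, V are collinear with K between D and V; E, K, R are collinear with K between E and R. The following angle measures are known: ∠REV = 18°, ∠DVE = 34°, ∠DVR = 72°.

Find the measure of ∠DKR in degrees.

∠DKR = 128°

1. ∠RDV = 18°  [same arc VR]
2. ∠DRE = 34°  [same arc DE]
3. ∠DKR = 128°  [△DKR]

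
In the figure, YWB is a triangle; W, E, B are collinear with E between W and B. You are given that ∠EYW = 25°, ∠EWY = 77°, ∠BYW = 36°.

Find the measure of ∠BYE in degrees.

∠BYE = 11°

1. ∠WEY = 78°  [△YWE]
2. ∠BWY = 77°  [E on ray WB]
3. ∠WBY = 67°  [△YWB]
4. ∠BEY = 102°  [linear pair at E on WB]
5. ∠EBY = 67°  [E on ray BW]
6. ∠BYE = 11°  [△YEB]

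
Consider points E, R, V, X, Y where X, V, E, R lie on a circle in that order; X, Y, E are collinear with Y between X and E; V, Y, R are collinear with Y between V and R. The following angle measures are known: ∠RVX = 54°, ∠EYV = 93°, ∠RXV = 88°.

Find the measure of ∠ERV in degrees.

∠ERV = 39°

1. ∠REX = 54°  [same arc XR]
2. ∠RYX = 93°  [vertical angles at Y]
3. ∠EYR = 87°  [linear pair at Y on XE]
4. ∠ERV = 39°  [△EYR]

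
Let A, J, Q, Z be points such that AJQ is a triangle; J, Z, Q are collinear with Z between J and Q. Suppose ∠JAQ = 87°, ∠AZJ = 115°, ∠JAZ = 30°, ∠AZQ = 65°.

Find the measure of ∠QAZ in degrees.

1. ∠AJZ = 35°  [△AJZ]
2. ∠AJQ = 35°  [Z on ray JQ]
3. ∠AQJ = 58°  [△AJQ]
4. ∠AQZ = 58°  [Z on ray QJ]
5. ∠QAZ = 57°  [△AZQ]

∠QAZ = 57°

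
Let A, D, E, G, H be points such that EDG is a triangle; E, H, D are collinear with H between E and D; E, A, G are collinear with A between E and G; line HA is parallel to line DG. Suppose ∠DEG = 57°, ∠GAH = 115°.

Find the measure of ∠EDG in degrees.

1. ∠AEH = 57°  [H on ED, A on EG]
2. ∠EAH = 65°  [linear pair at A on EG]
3. ∠AHE = 58°  [△EHA]
4. ∠EDG = 58°  [HA∥DG, corresponding at H]

∠EDG = 58°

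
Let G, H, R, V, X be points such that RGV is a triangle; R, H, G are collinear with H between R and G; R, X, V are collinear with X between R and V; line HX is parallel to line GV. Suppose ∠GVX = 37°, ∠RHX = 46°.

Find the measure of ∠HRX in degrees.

∠HRX = 97°

1. ∠GVR = 37°  [X on ray VR]
2. ∠RGV = 46°  [HX∥GV, corresponding at H]
3. ∠GRV = 97°  [△RGV]
4. ∠HRX = 97°  [H on RG, X on RV]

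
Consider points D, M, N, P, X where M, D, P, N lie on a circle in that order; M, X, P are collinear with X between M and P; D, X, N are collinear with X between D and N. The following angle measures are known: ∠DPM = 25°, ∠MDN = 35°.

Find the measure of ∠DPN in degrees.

∠DPN = 60°

1. ∠DNM = 25°  [same arc MD]
2. ∠DMN = 120°  [△MDN]
3. ∠DPN = 60°  [cyclic MDPN, opposite ∠M+∠P]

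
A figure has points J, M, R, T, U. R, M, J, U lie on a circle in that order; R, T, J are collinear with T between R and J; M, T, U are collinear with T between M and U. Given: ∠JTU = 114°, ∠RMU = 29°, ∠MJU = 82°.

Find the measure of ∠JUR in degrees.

1. ∠RTU = 66°  [linear pair at T on RJ]
2. ∠RJU = 29°  [same arc RU]
3. ∠MRU = 98°  [cyclic RMJU, opposite ∠R+∠J]
4. ∠MUR = 53°  [△RMU]
5. ∠JRU = 61°  [△RTU]
6. ∠JUR = 90°  [△RJU]

∠JUR = 90°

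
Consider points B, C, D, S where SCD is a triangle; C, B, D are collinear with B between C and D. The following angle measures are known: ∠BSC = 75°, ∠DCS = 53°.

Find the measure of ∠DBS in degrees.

∠DBS = 128°

1. ∠BCS = 53°  [B on ray CD]
2. ∠CBS = 52°  [△SCB]
3. ∠DBS = 128°  [linear pair at B on CD]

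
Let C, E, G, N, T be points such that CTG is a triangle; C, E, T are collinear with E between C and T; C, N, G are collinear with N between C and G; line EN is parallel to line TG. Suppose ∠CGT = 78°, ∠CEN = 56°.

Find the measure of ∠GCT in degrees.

∠GCT = 46°

1. ∠CNE = 78°  [EN∥TG, corresponding at N]
2. ∠ECN = 46°  [△CEN]
3. ∠GCT = 46°  [E on CT, N on CG]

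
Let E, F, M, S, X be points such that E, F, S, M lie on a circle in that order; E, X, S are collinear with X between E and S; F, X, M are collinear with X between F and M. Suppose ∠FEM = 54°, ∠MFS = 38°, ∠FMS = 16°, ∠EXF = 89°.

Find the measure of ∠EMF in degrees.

1. ∠FES = 16°  [same arc FS]
2. ∠EFM = 75°  [△EXF]
3. ∠EMF = 51°  [△EFM]

∠EMF = 51°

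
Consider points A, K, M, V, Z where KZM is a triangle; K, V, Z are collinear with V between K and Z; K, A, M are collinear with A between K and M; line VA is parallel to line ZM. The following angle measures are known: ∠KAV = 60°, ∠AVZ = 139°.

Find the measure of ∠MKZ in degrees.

∠MKZ = 79°

1. ∠AVK = 41°  [linear pair at V on KZ]
2. ∠AKV = 79°  [△KVA]
3. ∠MKZ = 79°  [V on KZ, A on KM]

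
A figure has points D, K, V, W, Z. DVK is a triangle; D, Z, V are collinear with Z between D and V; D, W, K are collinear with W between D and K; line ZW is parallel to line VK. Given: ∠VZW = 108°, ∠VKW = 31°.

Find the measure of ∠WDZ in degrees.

1. ∠DZW = 72°  [linear pair at Z on DV]
2. ∠DKV = 31°  [W on ray KD]
3. ∠DVK = 72°  [ZW∥VK, corresponding at Z]
4. ∠KDV = 77°  [△DVK]
5. ∠WDZ = 77°  [Z on DV, W on DK]

∠WDZ = 77°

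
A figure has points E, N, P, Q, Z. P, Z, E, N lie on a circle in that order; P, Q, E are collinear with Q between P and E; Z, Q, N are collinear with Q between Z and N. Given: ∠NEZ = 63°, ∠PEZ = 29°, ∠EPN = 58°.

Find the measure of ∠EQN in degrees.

1. ∠PNZ = 29°  [same arc PZ]
2. ∠NQP = 93°  [△PQN]
3. ∠EQN = 87°  [linear pair at Q on PE]

∠EQN = 87°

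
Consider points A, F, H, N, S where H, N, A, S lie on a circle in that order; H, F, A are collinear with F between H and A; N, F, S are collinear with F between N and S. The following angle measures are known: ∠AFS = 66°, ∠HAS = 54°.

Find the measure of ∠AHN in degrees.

1. ∠HFN = 66°  [vertical angles at F]
2. ∠HNS = 54°  [same arc HS]
3. ∠AHN = 60°  [△HFN]

∠AHN = 60°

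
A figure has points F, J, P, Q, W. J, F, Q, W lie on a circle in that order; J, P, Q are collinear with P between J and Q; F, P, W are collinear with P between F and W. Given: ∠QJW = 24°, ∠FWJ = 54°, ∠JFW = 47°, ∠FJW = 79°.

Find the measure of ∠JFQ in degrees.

1. ∠JQW = 47°  [same arc JW]
2. ∠JWQ = 109°  [△JQW]
3. ∠JFQ = 71°  [cyclic JFQW, opposite ∠F+∠W]

∠JFQ = 71°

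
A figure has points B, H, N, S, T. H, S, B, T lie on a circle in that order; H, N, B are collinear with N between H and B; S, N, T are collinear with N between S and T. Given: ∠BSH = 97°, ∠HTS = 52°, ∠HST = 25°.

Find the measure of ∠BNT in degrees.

1. ∠BTH = 83°  [cyclic HSBT, opposite ∠S+∠T]
2. ∠HBT = 25°  [same arc HT]
3. ∠BHT = 72°  [△HBT]
4. ∠HNT = 56°  [△HNT]
5. ∠BNT = 124°  [linear pair at N on HB]

∠BNT = 124°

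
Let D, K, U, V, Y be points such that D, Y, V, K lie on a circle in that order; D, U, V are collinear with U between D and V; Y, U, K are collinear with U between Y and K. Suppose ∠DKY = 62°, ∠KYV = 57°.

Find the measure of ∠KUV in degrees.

1. ∠KDV = 57°  [same arc VK]
2. ∠DUK = 61°  [△DUK]
3. ∠KUV = 119°  [linear pair at U on DV]

∠KUV = 119°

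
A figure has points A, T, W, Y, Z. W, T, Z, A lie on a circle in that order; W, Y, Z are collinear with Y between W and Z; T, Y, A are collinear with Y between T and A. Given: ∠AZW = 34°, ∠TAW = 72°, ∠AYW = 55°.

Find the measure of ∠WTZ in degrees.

∠WTZ = 87°

1. ∠AWZ = 53°  [△WYA]
2. ∠WAZ = 93°  [△WZA]
3. ∠WTZ = 87°  [cyclic WTZA, opposite ∠T+∠A]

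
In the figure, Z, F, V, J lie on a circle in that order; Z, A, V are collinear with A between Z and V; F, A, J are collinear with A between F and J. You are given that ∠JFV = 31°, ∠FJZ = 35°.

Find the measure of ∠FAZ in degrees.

1. ∠FVZ = 35°  [same arc ZF]
2. ∠FAV = 114°  [△FAV]
3. ∠FAZ = 66°  [linear pair at A on ZV]

∠FAZ = 66°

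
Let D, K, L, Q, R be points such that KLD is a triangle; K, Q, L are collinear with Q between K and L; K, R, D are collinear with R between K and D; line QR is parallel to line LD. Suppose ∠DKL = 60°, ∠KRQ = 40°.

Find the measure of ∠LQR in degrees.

∠LQR = 100°

1. ∠QKR = 60°  [Q on KL, R on KD]
2. ∠KQR = 80°  [△KQR]
3. ∠LQR = 100°  [linear pair at Q on KL]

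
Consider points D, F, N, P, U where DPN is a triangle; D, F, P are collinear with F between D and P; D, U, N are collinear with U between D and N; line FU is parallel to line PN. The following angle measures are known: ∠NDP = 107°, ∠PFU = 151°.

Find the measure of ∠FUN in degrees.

∠FUN = 136°

1. ∠FDU = 107°  [F on DP, U on DN]
2. ∠DFU = 29°  [linear pair at F on DP]
3. ∠DUF = 44°  [△DFU]
4. ∠FUN = 136°  [linear pair at U on DN]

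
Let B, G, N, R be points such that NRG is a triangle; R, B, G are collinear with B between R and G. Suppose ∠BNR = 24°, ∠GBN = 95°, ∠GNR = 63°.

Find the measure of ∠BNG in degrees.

∠BNG = 39°

1. ∠NBR = 85°  [linear pair at B on RG]
2. ∠BRN = 71°  [△NRB]
3. ∠GRN = 71°  [B on ray RG]
4. ∠NGR = 46°  [△NRG]
5. ∠BGN = 46°  [B on ray GR]
6. ∠BNG = 39°  [△NBG]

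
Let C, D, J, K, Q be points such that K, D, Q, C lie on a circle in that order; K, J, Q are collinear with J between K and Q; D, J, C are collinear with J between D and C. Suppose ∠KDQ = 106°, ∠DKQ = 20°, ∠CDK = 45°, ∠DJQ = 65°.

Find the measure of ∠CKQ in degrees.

1. ∠KCQ = 74°  [cyclic KDQC, opposite ∠D+∠C]
2. ∠CQK = 45°  [same arc KC]
3. ∠CKQ = 61°  [△KQC]

∠CKQ = 61°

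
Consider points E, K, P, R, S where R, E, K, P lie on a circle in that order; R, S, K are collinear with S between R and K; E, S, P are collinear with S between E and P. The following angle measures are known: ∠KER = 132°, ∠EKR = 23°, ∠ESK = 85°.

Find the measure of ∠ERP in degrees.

∠ERP = 97°

1. ∠ERK = 25°  [△REK]
2. ∠EPR = 23°  [same arc RE]
3. ∠ESR = 95°  [linear pair at S on RK]
4. ∠PER = 60°  [△RSE]
5. ∠ERP = 97°  [△REP]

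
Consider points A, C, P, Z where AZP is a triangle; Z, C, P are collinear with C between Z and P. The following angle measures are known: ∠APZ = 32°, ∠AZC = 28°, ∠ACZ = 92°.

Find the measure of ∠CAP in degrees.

1. ∠APC = 32°  [C on ray PZ]
2. ∠ACP = 88°  [linear pair at C on ZP]
3. ∠CAP = 60°  [△ACP]

∠CAP = 60°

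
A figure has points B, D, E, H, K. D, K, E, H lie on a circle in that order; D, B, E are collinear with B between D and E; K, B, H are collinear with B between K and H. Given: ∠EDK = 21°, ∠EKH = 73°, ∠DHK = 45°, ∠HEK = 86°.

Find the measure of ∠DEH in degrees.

∠DEH = 41°

1. ∠EHK = 21°  [same arc KE]
2. ∠EDH = 73°  [same arc EH]
3. ∠DBH = 62°  [△DBH]
4. ∠EBH = 118°  [linear pair at B on DE]
5. ∠DEH = 41°  [△EBH]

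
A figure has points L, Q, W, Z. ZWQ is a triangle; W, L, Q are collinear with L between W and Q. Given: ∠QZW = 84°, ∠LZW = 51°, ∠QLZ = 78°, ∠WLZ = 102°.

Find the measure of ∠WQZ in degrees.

∠WQZ = 69°

1. ∠LWZ = 27°  [△ZWL]
2. ∠QWZ = 27°  [L on ray WQ]
3. ∠WQZ = 69°  [△ZWQ]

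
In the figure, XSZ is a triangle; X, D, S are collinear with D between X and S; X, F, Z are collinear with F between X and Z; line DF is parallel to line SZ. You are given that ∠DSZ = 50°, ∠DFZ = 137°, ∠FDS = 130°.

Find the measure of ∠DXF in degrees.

1. ∠DFX = 43°  [linear pair at F on XZ]
2. ∠FDX = 50°  [linear pair at D on XS]
3. ∠DXF = 87°  [△XDF]

∠DXF = 87°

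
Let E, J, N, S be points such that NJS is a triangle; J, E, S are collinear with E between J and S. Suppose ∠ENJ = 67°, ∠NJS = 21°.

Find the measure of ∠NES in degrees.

∠NES = 88°

1. ∠EJN = 21°  [E on ray JS]
2. ∠JEN = 92°  [△NJE]
3. ∠NES = 88°  [linear pair at E on JS]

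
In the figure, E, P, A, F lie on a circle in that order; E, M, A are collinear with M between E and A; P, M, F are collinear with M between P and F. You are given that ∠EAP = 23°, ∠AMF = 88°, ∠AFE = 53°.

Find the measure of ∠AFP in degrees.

∠AFP = 30°

1. ∠APE = 127°  [cyclic EPAF, opposite ∠P+∠F]
2. ∠AEP = 30°  [△EPA]
3. ∠AFP = 30°  [same arc PA]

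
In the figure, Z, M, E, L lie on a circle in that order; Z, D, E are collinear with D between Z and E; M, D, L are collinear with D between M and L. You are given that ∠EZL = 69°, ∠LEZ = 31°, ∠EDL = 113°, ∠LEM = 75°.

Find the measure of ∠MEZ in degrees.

∠MEZ = 44°

1. ∠ELZ = 80°  [△ZEL]
2. ∠LMZ = 31°  [same arc ZL]
3. ∠MDZ = 113°  [vertical angles at D]
4. ∠EMZ = 100°  [cyclic ZMEL, opposite ∠M+∠L]
5. ∠EZM = 36°  [△ZDM]
6. ∠MEZ = 44°  [△ZME]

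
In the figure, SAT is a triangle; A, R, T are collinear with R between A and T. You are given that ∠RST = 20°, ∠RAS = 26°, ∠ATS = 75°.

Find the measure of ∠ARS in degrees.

∠ARS = 95°

1. ∠RTS = 75°  [R on ray TA]
2. ∠SRT = 85°  [△SRT]
3. ∠ARS = 95°  [linear pair at R on AT]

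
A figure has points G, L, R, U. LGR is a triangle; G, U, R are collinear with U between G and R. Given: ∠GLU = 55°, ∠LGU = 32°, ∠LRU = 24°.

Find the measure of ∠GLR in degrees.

∠GLR = 124°

1. ∠LGR = 32°  [U on ray GR]
2. ∠GRL = 24°  [U on ray RG]
3. ∠GLR = 124°  [△LGR]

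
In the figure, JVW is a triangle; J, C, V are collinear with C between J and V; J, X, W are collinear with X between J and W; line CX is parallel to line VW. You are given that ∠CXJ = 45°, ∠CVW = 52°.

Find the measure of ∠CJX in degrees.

∠CJX = 83°

1. ∠JWV = 45°  [CX∥VW, corresponding at X]
2. ∠JVW = 52°  [C on ray VJ]
3. ∠VJW = 83°  [△JVW]
4. ∠CJX = 83°  [C on JV, X on JW]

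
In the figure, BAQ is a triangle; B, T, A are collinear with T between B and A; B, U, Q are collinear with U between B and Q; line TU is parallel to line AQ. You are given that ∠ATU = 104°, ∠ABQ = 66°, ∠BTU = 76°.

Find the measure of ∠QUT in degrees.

1. ∠TBU = 66°  [T on BA, U on BQ]
2. ∠BUT = 38°  [△BTU]
3. ∠QUT = 142°  [linear pair at U on BQ]

∠QUT = 142°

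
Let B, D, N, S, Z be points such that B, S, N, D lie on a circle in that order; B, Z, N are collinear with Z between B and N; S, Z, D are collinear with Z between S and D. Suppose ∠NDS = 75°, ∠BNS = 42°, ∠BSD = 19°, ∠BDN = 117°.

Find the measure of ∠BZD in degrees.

∠BZD = 94°

1. ∠BDS = 42°  [same arc BS]
2. ∠BND = 19°  [same arc BD]
3. ∠DBN = 44°  [△BND]
4. ∠BZD = 94°  [△BZD]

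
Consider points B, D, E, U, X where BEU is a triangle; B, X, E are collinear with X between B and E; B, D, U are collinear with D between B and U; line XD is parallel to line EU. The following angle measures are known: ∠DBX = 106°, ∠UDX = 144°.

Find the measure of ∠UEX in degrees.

∠UEX = 38°

1. ∠BDX = 36°  [linear pair at D on BU]
2. ∠BXD = 38°  [△BXD]
3. ∠DXE = 142°  [linear pair at X on BE]
4. ∠UEX = 38°  [XD∥EU, co-interior at E–X]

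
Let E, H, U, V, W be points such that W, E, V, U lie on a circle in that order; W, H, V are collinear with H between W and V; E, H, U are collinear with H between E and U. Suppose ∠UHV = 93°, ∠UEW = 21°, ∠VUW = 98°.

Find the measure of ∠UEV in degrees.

1. ∠UVW = 21°  [same arc WU]
2. ∠UWV = 61°  [△WVU]
3. ∠UEV = 61°  [same arc VU]

∠UEV = 61°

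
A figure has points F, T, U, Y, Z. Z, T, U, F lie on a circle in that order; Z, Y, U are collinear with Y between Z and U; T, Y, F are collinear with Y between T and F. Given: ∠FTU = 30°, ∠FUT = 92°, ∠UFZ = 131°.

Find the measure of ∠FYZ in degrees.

∠FYZ = 77°

1. ∠FZU = 30°  [same arc UF]
2. ∠TFU = 58°  [△TUF]
3. ∠FUZ = 19°  [△ZUF]
4. ∠FYU = 103°  [△UYF]
5. ∠FYZ = 77°  [linear pair at Y on ZU]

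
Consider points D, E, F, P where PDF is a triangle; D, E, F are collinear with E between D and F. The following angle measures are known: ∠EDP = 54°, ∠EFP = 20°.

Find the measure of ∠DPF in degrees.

∠DPF = 106°

1. ∠FDP = 54°  [E on ray DF]
2. ∠DFP = 20°  [E on ray FD]
3. ∠DPF = 106°  [△PDF]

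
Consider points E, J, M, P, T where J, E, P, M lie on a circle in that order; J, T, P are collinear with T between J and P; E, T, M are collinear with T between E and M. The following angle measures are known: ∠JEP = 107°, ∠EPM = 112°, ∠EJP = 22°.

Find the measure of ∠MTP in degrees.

∠MTP = 97°

1. ∠EPJ = 51°  [△JEP]
2. ∠EJM = 68°  [cyclic JEPM, opposite ∠J+∠P]
3. ∠EMP = 22°  [same arc EP]
4. ∠EMJ = 51°  [same arc JE]
5. ∠JEM = 61°  [△JEM]
6. ∠JPM = 61°  [same arc JM]
7. ∠MTP = 97°  [△PTM]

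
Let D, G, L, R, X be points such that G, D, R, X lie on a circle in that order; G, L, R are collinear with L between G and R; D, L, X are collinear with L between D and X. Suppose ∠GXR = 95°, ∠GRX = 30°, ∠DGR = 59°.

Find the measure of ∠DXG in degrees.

1. ∠GDR = 85°  [cyclic GDRX, opposite ∠D+∠X]
2. ∠DRG = 36°  [△GDR]
3. ∠DXG = 36°  [same arc GD]

∠DXG = 36°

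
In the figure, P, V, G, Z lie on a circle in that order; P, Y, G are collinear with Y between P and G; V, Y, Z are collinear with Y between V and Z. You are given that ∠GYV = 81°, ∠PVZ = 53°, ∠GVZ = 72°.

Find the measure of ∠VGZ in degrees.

1. ∠PYZ = 81°  [vertical angles at Y]
2. ∠PGZ = 53°  [same arc PZ]
3. ∠GYZ = 99°  [linear pair at Y on PG]
4. ∠GZV = 28°  [△GYZ]
5. ∠VGZ = 80°  [△VGZ]

∠VGZ = 80°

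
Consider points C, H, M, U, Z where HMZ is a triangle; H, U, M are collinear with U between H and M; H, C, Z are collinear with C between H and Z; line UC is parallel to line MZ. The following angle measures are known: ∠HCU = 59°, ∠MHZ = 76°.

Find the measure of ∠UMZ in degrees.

1. ∠HZM = 59°  [UC∥MZ, corresponding at C]
2. ∠HMZ = 45°  [△HMZ]
3. ∠UMZ = 45°  [U on ray MH]

∠UMZ = 45°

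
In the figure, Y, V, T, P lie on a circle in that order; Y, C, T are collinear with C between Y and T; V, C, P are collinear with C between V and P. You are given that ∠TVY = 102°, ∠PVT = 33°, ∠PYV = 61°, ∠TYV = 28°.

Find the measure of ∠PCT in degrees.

∠PCT = 83°

1. ∠TPY = 78°  [cyclic YVTP, opposite ∠V+∠P]
2. ∠PYT = 33°  [same arc TP]
3. ∠TPV = 28°  [same arc VT]
4. ∠PTY = 69°  [△YTP]
5. ∠PCT = 83°  [△TCP]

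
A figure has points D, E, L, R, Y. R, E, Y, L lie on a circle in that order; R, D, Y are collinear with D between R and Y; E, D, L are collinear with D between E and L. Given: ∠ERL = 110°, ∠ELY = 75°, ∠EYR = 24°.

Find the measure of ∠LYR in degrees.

∠LYR = 46°

1. ∠EYL = 70°  [cyclic REYL, opposite ∠R+∠Y]
2. ∠ERY = 75°  [same arc EY]
3. ∠LEY = 35°  [△EYL]
4. ∠REY = 81°  [△REY]
5. ∠LRY = 35°  [same arc YL]
6. ∠RLY = 99°  [cyclic REYL, opposite ∠E+∠L]
7. ∠LYR = 46°  [△RYL]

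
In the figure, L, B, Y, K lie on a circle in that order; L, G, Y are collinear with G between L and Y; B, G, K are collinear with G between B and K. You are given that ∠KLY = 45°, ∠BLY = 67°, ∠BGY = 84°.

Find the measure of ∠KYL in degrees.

∠KYL = 17°

1. ∠BKY = 67°  [same arc BY]
2. ∠KGL = 84°  [vertical angles at G]
3. ∠KGY = 96°  [linear pair at G on LY]
4. ∠KYL = 17°  [△YGK]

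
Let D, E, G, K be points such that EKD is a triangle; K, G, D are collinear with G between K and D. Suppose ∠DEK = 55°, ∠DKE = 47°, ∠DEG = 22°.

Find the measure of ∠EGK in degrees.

∠EGK = 100°

1. ∠EDK = 78°  [△EKD]
2. ∠EDG = 78°  [G on ray DK]
3. ∠DGE = 80°  [△EGD]
4. ∠EGK = 100°  [linear pair at G on KD]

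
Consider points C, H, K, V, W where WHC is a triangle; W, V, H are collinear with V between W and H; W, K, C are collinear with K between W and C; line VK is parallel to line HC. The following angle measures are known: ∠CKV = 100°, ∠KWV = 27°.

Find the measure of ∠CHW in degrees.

∠CHW = 73°

1. ∠VKW = 80°  [linear pair at K on WC]
2. ∠KVW = 73°  [△WVK]
3. ∠CHW = 73°  [VK∥HC, corresponding at V]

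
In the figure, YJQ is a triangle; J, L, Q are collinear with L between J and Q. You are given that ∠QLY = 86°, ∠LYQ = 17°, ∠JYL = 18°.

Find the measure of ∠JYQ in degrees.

∠JYQ = 35°

1. ∠LQY = 77°  [△YLQ]
2. ∠JLY = 94°  [linear pair at L on JQ]
3. ∠LJY = 68°  [△YJL]
4. ∠JQY = 77°  [L on ray QJ]
5. ∠QJY = 68°  [L on ray JQ]
6. ∠JYQ = 35°  [△YJQ]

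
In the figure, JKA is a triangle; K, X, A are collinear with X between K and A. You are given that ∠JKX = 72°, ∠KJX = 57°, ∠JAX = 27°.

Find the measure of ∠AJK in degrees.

1. ∠AKJ = 72°  [X on ray KA]
2. ∠JAK = 27°  [X on ray AK]
3. ∠AJK = 81°  [△JKA]

∠AJK = 81°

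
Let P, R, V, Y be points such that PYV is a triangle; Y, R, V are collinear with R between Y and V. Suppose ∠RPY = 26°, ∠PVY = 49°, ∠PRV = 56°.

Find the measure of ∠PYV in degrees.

∠PYV = 30°

1. ∠PRY = 124°  [linear pair at R on YV]
2. ∠PYR = 30°  [△PYR]
3. ∠PYV = 30°  [R on ray YV]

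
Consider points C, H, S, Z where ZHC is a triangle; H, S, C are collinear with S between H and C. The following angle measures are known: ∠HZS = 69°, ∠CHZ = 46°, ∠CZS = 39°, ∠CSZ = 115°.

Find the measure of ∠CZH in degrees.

∠CZH = 108°

1. ∠SCZ = 26°  [△ZSC]
2. ∠HCZ = 26°  [S on ray CH]
3. ∠CZH = 108°  [△ZHC]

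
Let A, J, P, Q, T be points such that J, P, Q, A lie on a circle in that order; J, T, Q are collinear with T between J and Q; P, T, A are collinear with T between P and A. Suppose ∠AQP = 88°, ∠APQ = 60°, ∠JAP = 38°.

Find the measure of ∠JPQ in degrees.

∠JPQ = 110°

1. ∠PAQ = 32°  [△PQA]
2. ∠JQP = 38°  [same arc JP]
3. ∠PJQ = 32°  [same arc PQ]
4. ∠JPQ = 110°  [△JPQ]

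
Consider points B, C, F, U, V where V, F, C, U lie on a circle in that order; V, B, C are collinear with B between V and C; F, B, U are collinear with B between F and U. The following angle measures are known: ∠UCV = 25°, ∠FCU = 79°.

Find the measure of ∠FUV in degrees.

1. ∠UFV = 25°  [same arc VU]
2. ∠FVU = 101°  [cyclic VFCU, opposite ∠V+∠C]
3. ∠FUV = 54°  [△VFU]

∠FUV = 54°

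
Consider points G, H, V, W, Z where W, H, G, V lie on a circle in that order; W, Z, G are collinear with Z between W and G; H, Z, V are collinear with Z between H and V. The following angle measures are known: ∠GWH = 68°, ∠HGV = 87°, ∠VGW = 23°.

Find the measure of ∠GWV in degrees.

∠GWV = 25°

1. ∠GVH = 68°  [same arc HG]
2. ∠GHV = 25°  [△HGV]
3. ∠GWV = 25°  [same arc GV]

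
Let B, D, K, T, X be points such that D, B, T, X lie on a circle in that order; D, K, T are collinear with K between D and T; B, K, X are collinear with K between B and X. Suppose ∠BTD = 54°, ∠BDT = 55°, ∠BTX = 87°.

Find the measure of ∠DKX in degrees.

1. ∠BXD = 54°  [same arc DB]
2. ∠BXT = 55°  [same arc BT]
3. ∠TBX = 38°  [△BTX]
4. ∠TDX = 38°  [same arc TX]
5. ∠DKX = 88°  [△DKX]

∠DKX = 88°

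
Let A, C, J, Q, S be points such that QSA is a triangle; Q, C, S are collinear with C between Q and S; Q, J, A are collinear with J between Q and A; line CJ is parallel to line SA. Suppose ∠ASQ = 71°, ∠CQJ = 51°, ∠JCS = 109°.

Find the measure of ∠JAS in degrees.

∠JAS = 58°

1. ∠JCQ = 71°  [CJ∥SA, corresponding at C]
2. ∠CJQ = 58°  [△QCJ]
3. ∠AJC = 122°  [linear pair at J on QA]
4. ∠JAS = 58°  [CJ∥SA, co-interior at A–J]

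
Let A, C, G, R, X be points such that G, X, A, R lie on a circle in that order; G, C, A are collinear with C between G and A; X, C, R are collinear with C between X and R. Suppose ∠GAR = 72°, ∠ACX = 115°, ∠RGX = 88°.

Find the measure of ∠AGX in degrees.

1. ∠GXR = 72°  [same arc GR]
2. ∠GCX = 65°  [linear pair at C on GA]
3. ∠AGX = 43°  [△GCX]

∠AGX = 43°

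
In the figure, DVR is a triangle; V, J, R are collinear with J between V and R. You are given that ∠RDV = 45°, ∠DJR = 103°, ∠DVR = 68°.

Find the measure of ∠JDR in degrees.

1. ∠DRV = 67°  [△DVR]
2. ∠DRJ = 67°  [J on ray RV]
3. ∠JDR = 10°  [△DJR]

∠JDR = 10°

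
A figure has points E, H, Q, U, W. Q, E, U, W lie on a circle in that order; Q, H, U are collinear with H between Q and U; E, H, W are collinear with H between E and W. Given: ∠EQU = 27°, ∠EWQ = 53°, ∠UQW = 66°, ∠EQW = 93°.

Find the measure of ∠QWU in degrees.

∠QWU = 80°

1. ∠EUQ = 53°  [same arc QE]
2. ∠QEU = 100°  [△QEU]
3. ∠QWU = 80°  [cyclic QEUW, opposite ∠E+∠W]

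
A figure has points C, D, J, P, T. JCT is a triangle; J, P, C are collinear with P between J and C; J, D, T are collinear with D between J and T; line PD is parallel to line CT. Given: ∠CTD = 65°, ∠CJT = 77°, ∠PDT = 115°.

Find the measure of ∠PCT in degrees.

1. ∠CTJ = 65°  [D on ray TJ]
2. ∠JCT = 38°  [△JCT]
3. ∠PCT = 38°  [P on ray CJ]

∠PCT = 38°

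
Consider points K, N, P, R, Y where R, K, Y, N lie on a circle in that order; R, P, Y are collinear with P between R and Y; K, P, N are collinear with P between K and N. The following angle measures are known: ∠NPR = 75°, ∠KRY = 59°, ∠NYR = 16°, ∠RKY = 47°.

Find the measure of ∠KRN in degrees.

∠KRN = 90°

1. ∠KYR = 74°  [△RKY]
2. ∠NKR = 16°  [same arc RN]
3. ∠KNR = 74°  [same arc RK]
4. ∠KRN = 90°  [△RKN]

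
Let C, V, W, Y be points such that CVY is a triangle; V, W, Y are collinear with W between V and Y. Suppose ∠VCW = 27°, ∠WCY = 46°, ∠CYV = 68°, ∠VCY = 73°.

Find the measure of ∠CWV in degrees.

1. ∠CVY = 39°  [△CVY]
2. ∠CVW = 39°  [W on ray VY]
3. ∠CWV = 114°  [△CVW]

∠CWV = 114°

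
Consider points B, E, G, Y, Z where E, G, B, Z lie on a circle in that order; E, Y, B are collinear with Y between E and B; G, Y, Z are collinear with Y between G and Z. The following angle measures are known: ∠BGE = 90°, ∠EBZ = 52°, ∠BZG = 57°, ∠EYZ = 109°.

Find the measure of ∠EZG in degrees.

∠EZG = 33°

1. ∠BZE = 90°  [cyclic EGBZ, opposite ∠G+∠Z]
2. ∠BEZ = 38°  [△EBZ]
3. ∠EZG = 33°  [△EYZ]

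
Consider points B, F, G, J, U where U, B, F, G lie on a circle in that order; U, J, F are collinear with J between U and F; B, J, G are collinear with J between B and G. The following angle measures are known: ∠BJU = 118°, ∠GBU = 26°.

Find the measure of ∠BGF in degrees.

1. ∠FJG = 118°  [vertical angles at J]
2. ∠GFU = 26°  [same arc UG]
3. ∠BGF = 36°  [△FJG]

∠BGF = 36°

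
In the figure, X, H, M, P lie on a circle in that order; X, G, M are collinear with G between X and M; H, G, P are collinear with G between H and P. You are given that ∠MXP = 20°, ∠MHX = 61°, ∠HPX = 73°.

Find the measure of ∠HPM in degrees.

1. ∠PGX = 87°  [△XGP]
2. ∠MPX = 119°  [cyclic XHMP, opposite ∠H+∠P]
3. ∠MGP = 93°  [linear pair at G on XM]
4. ∠PMX = 41°  [△XMP]
5. ∠HPM = 46°  [△MGP]

∠HPM = 46°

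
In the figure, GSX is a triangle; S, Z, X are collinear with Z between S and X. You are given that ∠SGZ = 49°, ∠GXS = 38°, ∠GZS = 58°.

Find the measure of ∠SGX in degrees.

∠SGX = 69°

1. ∠GSZ = 73°  [△GSZ]
2. ∠GSX = 73°  [Z on ray SX]
3. ∠SGX = 69°  [△GSX]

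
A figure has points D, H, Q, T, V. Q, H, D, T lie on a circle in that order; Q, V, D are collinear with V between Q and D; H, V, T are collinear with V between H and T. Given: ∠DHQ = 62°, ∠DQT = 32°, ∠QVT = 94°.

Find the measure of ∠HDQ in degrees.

∠HDQ = 54°

1. ∠DHT = 32°  [same arc DT]
2. ∠DVH = 94°  [vertical angles at V]
3. ∠HDQ = 54°  [△HVD]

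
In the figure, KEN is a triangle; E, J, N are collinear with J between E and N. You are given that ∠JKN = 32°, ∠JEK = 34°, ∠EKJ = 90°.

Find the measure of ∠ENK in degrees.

∠ENK = 24°

1. ∠EJK = 56°  [△KEJ]
2. ∠KJN = 124°  [linear pair at J on EN]
3. ∠JNK = 24°  [△KJN]
4. ∠ENK = 24°  [J on ray NE]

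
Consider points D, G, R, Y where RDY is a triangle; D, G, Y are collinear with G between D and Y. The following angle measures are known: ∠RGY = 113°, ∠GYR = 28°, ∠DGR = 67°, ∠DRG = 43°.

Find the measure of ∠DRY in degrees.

1. ∠DYR = 28°  [G on ray YD]
2. ∠GDR = 70°  [△RDG]
3. ∠RDY = 70°  [G on ray DY]
4. ∠DRY = 82°  [△RDY]

∠DRY = 82°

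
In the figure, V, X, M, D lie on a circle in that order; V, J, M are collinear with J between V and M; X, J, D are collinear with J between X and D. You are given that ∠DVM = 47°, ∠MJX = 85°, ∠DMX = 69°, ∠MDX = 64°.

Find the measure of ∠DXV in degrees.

∠DXV = 21°

1. ∠VJX = 95°  [linear pair at J on VM]
2. ∠MVX = 64°  [same arc XM]
3. ∠DXV = 21°  [△VJX]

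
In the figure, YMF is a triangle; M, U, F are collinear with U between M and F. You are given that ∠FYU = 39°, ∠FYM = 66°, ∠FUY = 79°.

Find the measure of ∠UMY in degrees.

∠UMY = 52°

1. ∠UFY = 62°  [△YUF]
2. ∠MFY = 62°  [U on ray FM]
3. ∠FMY = 52°  [△YMF]
4. ∠UMY = 52°  [U on ray MF]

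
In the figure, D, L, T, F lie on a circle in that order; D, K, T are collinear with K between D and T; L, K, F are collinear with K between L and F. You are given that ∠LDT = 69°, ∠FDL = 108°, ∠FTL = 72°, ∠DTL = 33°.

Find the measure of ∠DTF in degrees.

1. ∠LFT = 69°  [same arc LT]
2. ∠DLT = 78°  [△DLT]
3. ∠FLT = 39°  [△LTF]
4. ∠DFT = 102°  [cyclic DLTF, opposite ∠L+∠F]
5. ∠FDT = 39°  [same arc TF]
6. ∠DTF = 39°  [△DTF]

∠DTF = 39°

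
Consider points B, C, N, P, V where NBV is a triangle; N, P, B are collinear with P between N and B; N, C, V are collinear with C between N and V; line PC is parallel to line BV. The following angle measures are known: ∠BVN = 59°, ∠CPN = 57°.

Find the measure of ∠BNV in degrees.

1. ∠NCP = 59°  [PC∥BV, corresponding at C]
2. ∠CNP = 64°  [△NPC]
3. ∠BNV = 64°  [P on NB, C on NV]

∠BNV = 64°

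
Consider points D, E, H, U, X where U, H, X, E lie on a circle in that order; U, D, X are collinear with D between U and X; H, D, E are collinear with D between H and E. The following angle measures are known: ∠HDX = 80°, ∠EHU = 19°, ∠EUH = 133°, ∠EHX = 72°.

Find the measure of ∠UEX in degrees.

1. ∠EXU = 19°  [same arc UE]
2. ∠EUX = 72°  [same arc XE]
3. ∠UEX = 89°  [△UXE]

∠UEX = 89°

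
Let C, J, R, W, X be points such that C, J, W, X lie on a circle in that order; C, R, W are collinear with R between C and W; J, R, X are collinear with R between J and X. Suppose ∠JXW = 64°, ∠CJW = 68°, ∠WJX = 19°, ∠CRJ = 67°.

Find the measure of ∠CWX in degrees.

∠CWX = 49°

1. ∠CXW = 112°  [cyclic CJWX, opposite ∠J+∠X]
2. ∠WCX = 19°  [same arc WX]
3. ∠CWX = 49°  [△CWX]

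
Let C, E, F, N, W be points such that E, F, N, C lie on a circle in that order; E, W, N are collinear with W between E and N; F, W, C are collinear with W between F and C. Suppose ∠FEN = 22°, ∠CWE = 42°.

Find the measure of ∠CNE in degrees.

∠CNE = 20°

1. ∠FCN = 22°  [same arc FN]
2. ∠CWN = 138°  [linear pair at W on EN]
3. ∠CNE = 20°  [△NWC]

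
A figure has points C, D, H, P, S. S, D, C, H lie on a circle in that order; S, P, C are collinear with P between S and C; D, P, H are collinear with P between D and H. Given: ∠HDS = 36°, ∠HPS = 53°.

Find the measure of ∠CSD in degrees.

1. ∠HCS = 36°  [same arc SH]
2. ∠CPH = 127°  [linear pair at P on SC]
3. ∠CHD = 17°  [△CPH]
4. ∠CSD = 17°  [same arc DC]

∠CSD = 17°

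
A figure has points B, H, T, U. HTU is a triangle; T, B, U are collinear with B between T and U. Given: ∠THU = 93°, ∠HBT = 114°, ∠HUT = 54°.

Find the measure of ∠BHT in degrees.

∠BHT = 33°

1. ∠HTU = 33°  [△HTU]
2. ∠BTH = 33°  [B on ray TU]
3. ∠BHT = 33°  [△HTB]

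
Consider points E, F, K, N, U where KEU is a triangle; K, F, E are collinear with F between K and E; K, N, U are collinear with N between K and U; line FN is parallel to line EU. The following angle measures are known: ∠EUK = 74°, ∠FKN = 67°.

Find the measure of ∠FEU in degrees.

1. ∠FNK = 74°  [FN∥EU, corresponding at N]
2. ∠KFN = 39°  [△KFN]
3. ∠EFN = 141°  [linear pair at F on KE]
4. ∠FEU = 39°  [FN∥EU, co-interior at E–F]

∠FEU = 39°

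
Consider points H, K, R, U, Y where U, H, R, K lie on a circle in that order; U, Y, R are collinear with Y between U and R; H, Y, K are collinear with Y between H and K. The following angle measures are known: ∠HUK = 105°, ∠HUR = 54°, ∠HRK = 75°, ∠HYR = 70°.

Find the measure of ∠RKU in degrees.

1. ∠HKR = 54°  [same arc HR]
2. ∠KHR = 51°  [△HRK]
3. ∠HRU = 59°  [△HYR]
4. ∠RHU = 67°  [△UHR]
5. ∠RKU = 113°  [cyclic UHRK, opposite ∠H+∠K]

∠RKU = 113°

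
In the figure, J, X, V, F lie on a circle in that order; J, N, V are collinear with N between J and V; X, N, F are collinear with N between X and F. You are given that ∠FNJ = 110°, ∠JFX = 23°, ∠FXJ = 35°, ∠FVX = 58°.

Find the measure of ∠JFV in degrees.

∠JFV = 98°

1. ∠FJV = 47°  [△JNF]
2. ∠FVJ = 35°  [same arc JF]
3. ∠JFV = 98°  [△JVF]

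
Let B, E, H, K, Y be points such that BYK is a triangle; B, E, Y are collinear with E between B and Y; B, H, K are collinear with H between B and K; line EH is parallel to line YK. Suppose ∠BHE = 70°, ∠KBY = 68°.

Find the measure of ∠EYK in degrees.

∠EYK = 42°

1. ∠BKY = 70°  [EH∥YK, corresponding at H]
2. ∠BYK = 42°  [△BYK]
3. ∠EYK = 42°  [E on ray YB]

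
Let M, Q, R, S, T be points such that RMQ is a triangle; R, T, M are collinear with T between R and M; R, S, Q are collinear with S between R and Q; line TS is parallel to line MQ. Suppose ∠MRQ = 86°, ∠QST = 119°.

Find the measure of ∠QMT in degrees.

∠QMT = 33°

1. ∠SRT = 86°  [T on RM, S on RQ]
2. ∠RST = 61°  [linear pair at S on RQ]
3. ∠RTS = 33°  [△RTS]
4. ∠MTS = 147°  [linear pair at T on RM]
5. ∠QMT = 33°  [TS∥MQ, co-interior at M–T]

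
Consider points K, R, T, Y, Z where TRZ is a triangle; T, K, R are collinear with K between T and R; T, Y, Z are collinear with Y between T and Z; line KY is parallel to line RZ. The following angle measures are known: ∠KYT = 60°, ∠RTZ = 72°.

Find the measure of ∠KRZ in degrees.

∠KRZ = 48°

1. ∠RZT = 60°  [KY∥RZ, corresponding at Y]
2. ∠TRZ = 48°  [△TRZ]
3. ∠KRZ = 48°  [K on ray RT]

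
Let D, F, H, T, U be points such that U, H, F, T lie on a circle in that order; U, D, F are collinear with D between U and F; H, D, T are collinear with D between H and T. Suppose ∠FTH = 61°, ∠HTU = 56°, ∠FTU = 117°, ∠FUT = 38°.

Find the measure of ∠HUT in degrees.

1. ∠TFU = 25°  [△UFT]
2. ∠THU = 25°  [same arc UT]
3. ∠HUT = 99°  [△UHT]

∠HUT = 99°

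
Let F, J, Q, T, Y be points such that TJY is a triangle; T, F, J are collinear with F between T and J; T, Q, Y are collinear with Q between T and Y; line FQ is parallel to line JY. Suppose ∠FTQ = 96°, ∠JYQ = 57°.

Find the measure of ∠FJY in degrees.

∠FJY = 27°

1. ∠JTY = 96°  [F on TJ, Q on TY]
2. ∠JYT = 57°  [Q on ray YT]
3. ∠TJY = 27°  [△TJY]
4. ∠FJY = 27°  [F on ray JT]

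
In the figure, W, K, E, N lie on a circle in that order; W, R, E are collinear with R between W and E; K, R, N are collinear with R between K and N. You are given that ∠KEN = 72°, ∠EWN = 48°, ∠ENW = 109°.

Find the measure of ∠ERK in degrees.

∠ERK = 83°

1. ∠EKN = 48°  [same arc EN]
2. ∠NEW = 23°  [△WEN]
3. ∠ENK = 60°  [△KEN]
4. ∠NKW = 23°  [same arc WN]
5. ∠EWK = 60°  [same arc KE]
6. ∠KRW = 97°  [△WRK]
7. ∠ERK = 83°  [linear pair at R on WE]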